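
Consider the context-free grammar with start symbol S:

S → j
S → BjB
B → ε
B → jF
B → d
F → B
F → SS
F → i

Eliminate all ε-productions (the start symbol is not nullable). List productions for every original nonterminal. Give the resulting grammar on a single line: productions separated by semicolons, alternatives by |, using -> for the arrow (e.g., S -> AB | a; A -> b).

Nullable set: {B, F}.
S -> BjB: B, B nullable, giving Bj | BjB | j | jB.
Drop B -> ε.
B -> jF: F nullable, giving j | jF.
F -> B: B nullable, giving B.
Unchanged (no nullable symbols): S -> j; B -> d; F -> SS; F -> i.

S -> j | Bj | jB | BjB; B -> d | j | jF; F -> B | i | SS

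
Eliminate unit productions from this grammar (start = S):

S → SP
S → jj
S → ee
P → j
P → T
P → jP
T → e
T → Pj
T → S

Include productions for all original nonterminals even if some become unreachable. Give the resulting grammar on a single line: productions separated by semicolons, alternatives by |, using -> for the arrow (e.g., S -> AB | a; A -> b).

S -> SP | ee | jj; P -> e | j | Pj | SP | ee | jP | jj; T -> e | Pj | SP | ee | jj

Unit productions: P->T, T->S.
Unit pairs (A ⇒* B via units): (P,S), (P,T), (T,S).
S: inherits non-unit rules of {S} → SP | ee | jj.
P: inherits non-unit rules of {P, S, T} → Pj | SP | e | ee | j | jP | jj.
T: inherits non-unit rules of {S, T} → Pj | SP | e | ee | jj.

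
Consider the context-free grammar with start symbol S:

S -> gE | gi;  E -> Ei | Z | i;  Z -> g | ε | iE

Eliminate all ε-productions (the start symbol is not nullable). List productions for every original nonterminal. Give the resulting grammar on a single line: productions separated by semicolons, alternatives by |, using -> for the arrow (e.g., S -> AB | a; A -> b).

Nullable set: {E, Z}.
S -> gE: E nullable, giving g | gE.
E -> Ei: E nullable, giving Ei | i.
E -> Z: Z nullable, giving Z.
Drop Z -> ε.
Z -> iE: E nullable, giving i | iE.
Unchanged (no nullable symbols): S -> gi; E -> i; Z -> g.

S -> g | gE | gi; E -> Z | i | Ei; Z -> g | i | iE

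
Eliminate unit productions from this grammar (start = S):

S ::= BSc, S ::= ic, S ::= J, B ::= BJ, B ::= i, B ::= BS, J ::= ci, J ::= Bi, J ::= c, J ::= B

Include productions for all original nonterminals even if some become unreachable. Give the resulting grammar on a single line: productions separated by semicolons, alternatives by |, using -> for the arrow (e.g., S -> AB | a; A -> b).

Unit productions: J->B, S->J.
Unit pairs (A ⇒* B via units): (J,B), (S,B), (S,J).
S: inherits non-unit rules of {B, J, S} → BJ | BS | BSc | Bi | c | ci | i | ic.
B: inherits non-unit rules of {B} → BJ | BS | i.
J: inherits non-unit rules of {B, J} → BJ | BS | Bi | c | ci | i.

S -> c | i | BJ | BS | Bi | ci | ic | BSc; B -> i | BJ | BS; J -> c | i | BJ | BS | Bi | ci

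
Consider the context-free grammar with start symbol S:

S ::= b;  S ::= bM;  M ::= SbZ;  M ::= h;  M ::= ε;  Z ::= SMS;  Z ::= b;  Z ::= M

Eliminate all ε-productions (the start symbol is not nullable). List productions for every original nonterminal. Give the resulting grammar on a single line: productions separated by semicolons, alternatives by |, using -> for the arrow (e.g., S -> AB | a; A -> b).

Nullable set: {M, Z}.
S -> bM: M nullable, giving b | bM.
Drop M -> ε.
M -> SbZ: Z nullable, giving Sb | SbZ.
Z -> M: M nullable, giving M.
Z -> SMS: M nullable, giving SMS | SS.
Unchanged (no nullable symbols): S -> b; M -> h; Z -> b.

S -> b | bM; M -> h | Sb | SbZ; Z -> M | b | SS | SMS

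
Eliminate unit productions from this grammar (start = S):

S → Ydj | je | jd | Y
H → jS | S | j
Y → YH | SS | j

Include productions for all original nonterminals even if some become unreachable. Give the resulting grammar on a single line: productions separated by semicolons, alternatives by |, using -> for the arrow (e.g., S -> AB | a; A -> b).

Unit productions: H->S, S->Y.
Unit pairs (A ⇒* B via units): (H,S), (H,Y), (S,Y).
S: inherits non-unit rules of {S, Y} → SS | YH | Ydj | j | jd | je.
H: inherits non-unit rules of {H, S, Y} → SS | YH | Ydj | j | jS | jd | je.
Y: inherits non-unit rules of {Y} → SS | YH | j.

S -> j | SS | YH | jd | je | Ydj; H -> j | SS | YH | jS | jd | je | Ydj; Y -> j | SS | YH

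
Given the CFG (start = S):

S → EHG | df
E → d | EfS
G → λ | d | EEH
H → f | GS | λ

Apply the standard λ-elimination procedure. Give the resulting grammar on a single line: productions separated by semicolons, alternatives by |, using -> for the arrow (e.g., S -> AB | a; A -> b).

S -> E | EG | EH | df | EHG; E -> d | EfS; G -> d | EE | EEH; H -> S | f | GS

Nullable set: {G, H}.
S -> EHG: H, G nullable, giving E | EG | EH | EHG.
Drop G -> λ.
G -> EEH: H nullable, giving EE | EEH.
Drop H -> λ.
H -> GS: G nullable, giving GS | S.
Unchanged (no nullable symbols): S -> df; E -> EfS; E -> d; G -> d; H -> f.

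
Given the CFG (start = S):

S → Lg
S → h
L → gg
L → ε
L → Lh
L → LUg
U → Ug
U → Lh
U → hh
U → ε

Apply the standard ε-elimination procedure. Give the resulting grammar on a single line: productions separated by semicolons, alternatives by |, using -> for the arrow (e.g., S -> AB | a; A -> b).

S -> g | h | Lg; L -> g | h | Lg | Lh | Ug | gg | LUg; U -> g | h | Lh | Ug | hh

Nullable set: {L, U}.
S -> Lg: L nullable, giving Lg | g.
Drop L -> ε.
L -> LUg: L, U nullable, giving LUg | Lg | Ug | g.
L -> Lh: L nullable, giving Lh | h.
Drop U -> ε.
U -> Lh: L nullable, giving Lh | h.
U -> Ug: U nullable, giving Ug | g.
Unchanged (no nullable symbols): S -> h; L -> gg; U -> hh.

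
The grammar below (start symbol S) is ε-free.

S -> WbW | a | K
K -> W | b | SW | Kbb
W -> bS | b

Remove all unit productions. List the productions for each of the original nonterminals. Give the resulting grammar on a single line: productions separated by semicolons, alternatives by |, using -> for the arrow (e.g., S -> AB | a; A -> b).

S -> a | b | SW | bS | Kbb | WbW; K -> b | SW | bS | Kbb; W -> b | bS

Unit productions: K->W, S->K.
Unit pairs (A ⇒* B via units): (K,W), (S,K), (S,W).
S: inherits non-unit rules of {K, S, W} → Kbb | SW | WbW | a | b | bS.
K: inherits non-unit rules of {K, W} → Kbb | SW | b | bS.
W: inherits non-unit rules of {W} → b | bS.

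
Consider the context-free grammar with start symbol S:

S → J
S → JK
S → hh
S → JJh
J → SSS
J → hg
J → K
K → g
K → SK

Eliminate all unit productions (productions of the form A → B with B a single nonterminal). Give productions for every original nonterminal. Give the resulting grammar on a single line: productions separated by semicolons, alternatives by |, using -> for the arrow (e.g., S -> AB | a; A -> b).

S -> g | JK | SK | hg | hh | JJh | SSS; J -> g | SK | hg | SSS; K -> g | SK

Unit productions: J->K, S->J.
Unit pairs (A ⇒* B via units): (J,K), (S,J), (S,K).
S: inherits non-unit rules of {J, K, S} → JJh | JK | SK | SSS | g | hg | hh.
J: inherits non-unit rules of {J, K} → SK | SSS | g | hg.
K: inherits non-unit rules of {K} → SK | g.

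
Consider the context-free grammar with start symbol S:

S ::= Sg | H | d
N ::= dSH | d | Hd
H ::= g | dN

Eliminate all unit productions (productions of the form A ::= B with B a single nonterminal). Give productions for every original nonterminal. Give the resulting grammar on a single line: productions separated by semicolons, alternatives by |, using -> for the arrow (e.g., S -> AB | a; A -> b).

S -> d | g | Sg | dN; H -> g | dN; N -> d | Hd | dSH

Unit productions: S->H.
Unit pairs (A ⇒* B via units): (S,H).
S: inherits non-unit rules of {H, S} → Sg | d | dN | g.
H: inherits non-unit rules of {H} → dN | g.
N: inherits non-unit rules of {N} → Hd | d | dSH.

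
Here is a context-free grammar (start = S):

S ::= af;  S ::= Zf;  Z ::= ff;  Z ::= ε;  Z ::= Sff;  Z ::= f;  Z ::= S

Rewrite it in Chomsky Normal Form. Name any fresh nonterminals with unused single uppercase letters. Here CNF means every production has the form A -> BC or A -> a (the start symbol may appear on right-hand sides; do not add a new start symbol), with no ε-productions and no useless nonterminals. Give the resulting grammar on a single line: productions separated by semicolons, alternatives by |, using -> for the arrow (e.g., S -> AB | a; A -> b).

Nullable: {Z}; after ε-elimination: S -> f | Zf | af; Z -> S | f | ff | Sff.
After unit-elimination: S -> f | Zf | af; Z -> f | Zf | af | ff | Sff.
TERM: introduce B -> a, A -> f and substitute in every rule of length ≥2.
BIN: Z -> SAA becomes Z -> SC, C -> AA.

S -> f | BA | ZA; A -> f; B -> a; C -> AA; Z -> f | AA | BA | SC | ZA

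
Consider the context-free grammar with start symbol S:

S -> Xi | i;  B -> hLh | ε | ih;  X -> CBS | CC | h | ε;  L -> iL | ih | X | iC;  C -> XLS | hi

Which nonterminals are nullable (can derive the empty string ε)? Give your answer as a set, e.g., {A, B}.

Directly nullable (have an ε-rule): {B, X}.
L is nullable via L -> X (every symbol on the right is already known nullable).
Not nullable: C, S — each has a terminal in every rule's right-hand side or depends on a non-nullable symbol.

{B, L, X}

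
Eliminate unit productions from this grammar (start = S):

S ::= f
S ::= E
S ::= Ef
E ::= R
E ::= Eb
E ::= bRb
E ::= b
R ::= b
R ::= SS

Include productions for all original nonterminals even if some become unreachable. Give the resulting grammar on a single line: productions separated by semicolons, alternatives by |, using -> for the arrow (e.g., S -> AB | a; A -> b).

Unit productions: E->R, S->E.
Unit pairs (A ⇒* B via units): (E,R), (S,E), (S,R).
S: inherits non-unit rules of {E, R, S} → Eb | Ef | SS | b | bRb | f.
E: inherits non-unit rules of {E, R} → Eb | SS | b | bRb.
R: inherits non-unit rules of {R} → SS | b.

S -> b | f | Eb | Ef | SS | bRb; E -> b | Eb | SS | bRb; R -> b | SS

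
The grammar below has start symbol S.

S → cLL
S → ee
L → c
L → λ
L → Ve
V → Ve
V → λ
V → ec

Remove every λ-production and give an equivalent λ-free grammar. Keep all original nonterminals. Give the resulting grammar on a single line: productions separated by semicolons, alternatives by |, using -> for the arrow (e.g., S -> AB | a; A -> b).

S -> c | cL | ee | cLL; L -> c | e | Ve; V -> e | Ve | ec

Nullable set: {L, V}.
S -> cLL: L, L nullable, giving c | cL | cLL.
Drop L -> λ.
L -> Ve: V nullable, giving Ve | e.
Drop V -> λ.
V -> Ve: V nullable, giving Ve | e.
Unchanged (no nullable symbols): S -> ee; L -> c; V -> ec.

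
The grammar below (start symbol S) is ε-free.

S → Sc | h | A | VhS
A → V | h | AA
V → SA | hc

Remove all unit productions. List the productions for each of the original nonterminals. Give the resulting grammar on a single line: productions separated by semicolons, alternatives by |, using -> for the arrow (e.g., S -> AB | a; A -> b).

Unit productions: A->V, S->A.
Unit pairs (A ⇒* B via units): (A,V), (S,A), (S,V).
S: inherits non-unit rules of {A, S, V} → AA | SA | Sc | VhS | h | hc.
A: inherits non-unit rules of {A, V} → AA | SA | h | hc.
V: inherits non-unit rules of {V} → SA | hc.

S -> h | AA | SA | Sc | hc | VhS; A -> h | AA | SA | hc; V -> SA | hc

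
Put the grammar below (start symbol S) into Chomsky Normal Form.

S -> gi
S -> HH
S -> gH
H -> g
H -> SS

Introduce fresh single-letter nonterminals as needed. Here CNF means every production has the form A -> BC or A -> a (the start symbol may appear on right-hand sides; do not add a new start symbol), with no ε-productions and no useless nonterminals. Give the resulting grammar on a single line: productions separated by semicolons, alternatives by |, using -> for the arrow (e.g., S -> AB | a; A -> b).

S -> AB | AH | HH; A -> g; B -> i; H -> g | SS

No ε-productions.
No unit productions to eliminate.
TERM: introduce A -> g, B -> i and substitute in every rule of length ≥2.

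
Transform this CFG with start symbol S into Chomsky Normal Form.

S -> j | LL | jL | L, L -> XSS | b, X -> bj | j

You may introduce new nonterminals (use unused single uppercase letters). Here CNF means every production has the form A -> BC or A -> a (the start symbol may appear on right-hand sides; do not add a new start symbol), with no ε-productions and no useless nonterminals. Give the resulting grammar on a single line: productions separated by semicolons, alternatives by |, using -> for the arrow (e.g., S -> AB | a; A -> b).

No ε-productions.
After unit-elimination: S -> b | j | LL | jL | XSS; L -> b | XSS; X -> j | bj.
TERM: introduce B -> b, A -> j and substitute in every rule of length ≥2.
BIN: L -> XSS becomes L -> XC, C -> SS; S -> XSS becomes S -> XD, D -> SS.

S -> b | j | AL | LL | XD; A -> j; B -> b; C -> SS; D -> SS; L -> b | XC; X -> j | BA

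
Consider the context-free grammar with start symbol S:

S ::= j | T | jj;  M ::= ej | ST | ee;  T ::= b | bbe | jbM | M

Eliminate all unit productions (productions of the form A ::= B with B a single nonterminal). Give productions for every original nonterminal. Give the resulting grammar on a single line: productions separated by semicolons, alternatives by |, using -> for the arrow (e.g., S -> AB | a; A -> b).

S -> b | j | ST | ee | ej | jj | bbe | jbM; M -> ST | ee | ej; T -> b | ST | ee | ej | bbe | jbM

Unit productions: S->T, T->M.
Unit pairs (A ⇒* B via units): (S,M), (S,T), (T,M).
S: inherits non-unit rules of {M, S, T} → ST | b | bbe | ee | ej | j | jbM | jj.
M: inherits non-unit rules of {M} → ST | ee | ej.
T: inherits non-unit rules of {M, T} → ST | b | bbe | ee | ej | jbM.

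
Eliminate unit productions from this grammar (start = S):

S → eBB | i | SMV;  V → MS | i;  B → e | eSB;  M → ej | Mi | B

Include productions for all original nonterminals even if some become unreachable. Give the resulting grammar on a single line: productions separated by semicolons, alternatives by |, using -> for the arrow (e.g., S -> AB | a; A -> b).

Unit productions: M->B.
Unit pairs (A ⇒* B via units): (M,B).
S: inherits non-unit rules of {S} → SMV | eBB | i.
B: inherits non-unit rules of {B} → e | eSB.
M: inherits non-unit rules of {B, M} → Mi | e | eSB | ej.
V: inherits non-unit rules of {V} → MS | i.

S -> i | SMV | eBB; B -> e | eSB; M -> e | Mi | ej | eSB; V -> i | MS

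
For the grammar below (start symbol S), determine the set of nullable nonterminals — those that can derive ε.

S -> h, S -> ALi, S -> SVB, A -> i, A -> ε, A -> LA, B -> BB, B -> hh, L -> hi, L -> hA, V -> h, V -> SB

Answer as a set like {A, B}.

Directly nullable (have an ε-rule): {A}.
Not nullable: B, L, S, V — each has a terminal in every rule's right-hand side or depends on a non-nullable symbol.

{A}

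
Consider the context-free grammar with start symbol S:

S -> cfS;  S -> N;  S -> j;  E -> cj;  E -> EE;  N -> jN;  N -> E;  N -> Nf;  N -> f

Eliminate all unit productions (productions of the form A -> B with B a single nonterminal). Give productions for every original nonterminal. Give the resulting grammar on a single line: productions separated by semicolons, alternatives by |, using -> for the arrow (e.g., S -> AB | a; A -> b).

Unit productions: N->E, S->N.
Unit pairs (A ⇒* B via units): (N,E), (S,E), (S,N).
S: inherits non-unit rules of {E, N, S} → EE | Nf | cfS | cj | f | j | jN.
E: inherits non-unit rules of {E} → EE | cj.
N: inherits non-unit rules of {E, N} → EE | Nf | cj | f | jN.

S -> f | j | EE | Nf | cj | jN | cfS; E -> EE | cj; N -> f | EE | Nf | cj | jN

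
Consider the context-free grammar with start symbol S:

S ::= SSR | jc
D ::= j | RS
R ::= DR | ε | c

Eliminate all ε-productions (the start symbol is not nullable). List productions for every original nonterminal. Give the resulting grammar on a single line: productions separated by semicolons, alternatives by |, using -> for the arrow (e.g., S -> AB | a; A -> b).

S -> SS | jc | SSR; D -> S | j | RS; R -> D | c | DR

Nullable set: {R}.
S -> SSR: R nullable, giving SS | SSR.
D -> RS: R nullable, giving RS | S.
Drop R -> ε.
R -> DR: R nullable, giving D | DR.
Unchanged (no nullable symbols): S -> jc; D -> j; R -> c.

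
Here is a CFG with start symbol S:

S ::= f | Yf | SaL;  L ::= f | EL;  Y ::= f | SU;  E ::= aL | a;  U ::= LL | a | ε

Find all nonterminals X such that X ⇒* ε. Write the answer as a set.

{U}

Directly nullable (have an ε-rule): {U}.
Not nullable: E, L, S, Y — each has a terminal in every rule's right-hand side or depends on a non-nullable symbol.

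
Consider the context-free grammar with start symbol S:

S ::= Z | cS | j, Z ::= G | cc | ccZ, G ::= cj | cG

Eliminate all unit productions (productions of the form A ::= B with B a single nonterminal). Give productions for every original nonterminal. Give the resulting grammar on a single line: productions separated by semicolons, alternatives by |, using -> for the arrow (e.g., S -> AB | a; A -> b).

S -> j | cG | cS | cc | cj | ccZ; G -> cG | cj; Z -> cG | cc | cj | ccZ

Unit productions: S->Z, Z->G.
Unit pairs (A ⇒* B via units): (S,G), (S,Z), (Z,G).
S: inherits non-unit rules of {G, S, Z} → cG | cS | cc | ccZ | cj | j.
G: inherits non-unit rules of {G} → cG | cj.
Z: inherits non-unit rules of {G, Z} → cG | cc | ccZ | cj.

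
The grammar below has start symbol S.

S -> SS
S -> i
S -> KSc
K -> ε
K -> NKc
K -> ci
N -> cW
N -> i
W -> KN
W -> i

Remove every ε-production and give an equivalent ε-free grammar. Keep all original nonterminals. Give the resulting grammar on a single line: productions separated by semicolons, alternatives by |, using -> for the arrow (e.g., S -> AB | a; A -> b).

S -> i | SS | Sc | KSc; K -> Nc | ci | NKc; N -> i | cW; W -> N | i | KN

Nullable set: {K}.
S -> KSc: K nullable, giving KSc | Sc.
Drop K -> ε.
K -> NKc: K nullable, giving NKc | Nc.
W -> KN: K nullable, giving KN | N.
Unchanged (no nullable symbols): S -> SS; S -> i; K -> ci; N -> cW; N -> i; W -> i.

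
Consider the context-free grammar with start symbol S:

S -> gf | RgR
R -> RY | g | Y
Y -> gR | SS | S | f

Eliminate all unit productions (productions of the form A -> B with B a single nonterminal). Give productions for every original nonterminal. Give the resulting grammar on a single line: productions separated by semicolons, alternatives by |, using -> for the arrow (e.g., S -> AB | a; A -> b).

Unit productions: R->Y, Y->S.
Unit pairs (A ⇒* B via units): (R,S), (R,Y), (Y,S).
S: inherits non-unit rules of {S} → RgR | gf.
R: inherits non-unit rules of {R, S, Y} → RY | RgR | SS | f | g | gR | gf.
Y: inherits non-unit rules of {S, Y} → RgR | SS | f | gR | gf.

S -> gf | RgR; R -> f | g | RY | SS | gR | gf | RgR; Y -> f | SS | gR | gf | RgR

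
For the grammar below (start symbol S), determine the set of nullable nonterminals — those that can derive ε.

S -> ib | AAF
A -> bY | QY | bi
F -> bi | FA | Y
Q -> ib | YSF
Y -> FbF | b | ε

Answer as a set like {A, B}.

Directly nullable (have an ε-rule): {Y}.
F is nullable via F -> Y (every symbol on the right is already known nullable).
Not nullable: A, Q, S — each has a terminal in every rule's right-hand side or depends on a non-nullable symbol.

{F, Y}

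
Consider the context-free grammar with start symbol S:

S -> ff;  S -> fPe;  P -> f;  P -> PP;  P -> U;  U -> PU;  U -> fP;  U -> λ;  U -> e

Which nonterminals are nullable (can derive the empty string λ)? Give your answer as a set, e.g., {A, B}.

{P, U}

Directly nullable (have an ε-rule): {U}.
P is nullable via P -> U (every symbol on the right is already known nullable).
Not nullable: S — each has a terminal in every rule's right-hand side or depends on a non-nullable symbol.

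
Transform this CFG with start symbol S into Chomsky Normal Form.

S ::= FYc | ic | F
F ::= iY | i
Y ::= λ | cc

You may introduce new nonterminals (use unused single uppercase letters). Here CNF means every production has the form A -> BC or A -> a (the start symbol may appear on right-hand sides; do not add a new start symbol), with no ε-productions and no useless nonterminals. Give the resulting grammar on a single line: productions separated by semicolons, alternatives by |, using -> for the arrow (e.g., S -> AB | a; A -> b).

S -> i | AB | AY | FB | FC; A -> i; B -> c; C -> YB; F -> i | AY; Y -> BB

Nullable: {Y}; after ε-elimination: S -> F | Fc | ic | FYc; F -> i | iY; Y -> cc.
After unit-elimination: S -> i | Fc | iY | ic | FYc; F -> i | iY; Y -> cc.
TERM: introduce B -> c, A -> i and substitute in every rule of length ≥2.
BIN: S -> FYB becomes S -> FC, C -> YB.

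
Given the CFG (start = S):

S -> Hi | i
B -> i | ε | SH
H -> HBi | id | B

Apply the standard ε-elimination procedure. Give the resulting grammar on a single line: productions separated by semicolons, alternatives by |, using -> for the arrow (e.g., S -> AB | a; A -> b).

S -> i | Hi; B -> S | i | SH; H -> B | i | Bi | Hi | id | HBi

Nullable set: {B, H}.
S -> Hi: H nullable, giving Hi | i.
Drop B -> ε.
B -> SH: H nullable, giving S | SH.
H -> B: B nullable, giving B.
H -> HBi: H, B nullable, giving Bi | HBi | Hi | i.
Unchanged (no nullable symbols): S -> i; B -> i; H -> id.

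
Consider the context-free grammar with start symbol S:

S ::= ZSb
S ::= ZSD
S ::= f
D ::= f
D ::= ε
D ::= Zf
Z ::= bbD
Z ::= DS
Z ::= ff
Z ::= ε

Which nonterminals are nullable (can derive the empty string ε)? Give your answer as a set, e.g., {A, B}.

Directly nullable (have an ε-rule): {D, Z}.
Not nullable: S — each has a terminal in every rule's right-hand side or depends on a non-nullable symbol.

{D, Z}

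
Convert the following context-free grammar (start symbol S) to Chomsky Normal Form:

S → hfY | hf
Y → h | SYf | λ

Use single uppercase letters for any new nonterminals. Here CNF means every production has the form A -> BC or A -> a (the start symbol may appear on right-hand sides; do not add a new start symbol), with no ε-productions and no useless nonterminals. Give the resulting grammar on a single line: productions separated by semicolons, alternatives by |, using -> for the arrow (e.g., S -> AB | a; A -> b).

Nullable: {Y}; after ε-elimination: S -> hf | hfY; Y -> h | Sf | SYf.
No unit productions to eliminate.
TERM: introduce B -> f, A -> h and substitute in every rule of length ≥2.
BIN: S -> ABY becomes S -> AC, C -> BY; Y -> SYB becomes Y -> SD, D -> YB.

S -> AB | AC; A -> h; B -> f; C -> BY; D -> YB; Y -> h | SB | SD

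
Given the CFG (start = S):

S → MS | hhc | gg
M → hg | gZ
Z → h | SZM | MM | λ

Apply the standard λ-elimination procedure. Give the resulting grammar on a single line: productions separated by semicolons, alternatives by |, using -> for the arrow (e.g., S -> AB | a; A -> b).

S -> MS | gg | hhc; M -> g | gZ | hg; Z -> h | MM | SM | SZM

Nullable set: {Z}.
M -> gZ: Z nullable, giving g | gZ.
Drop Z -> λ.
Z -> SZM: Z nullable, giving SM | SZM.
Unchanged (no nullable symbols): S -> MS; S -> gg; S -> hhc; M -> hg; Z -> MM; Z -> h.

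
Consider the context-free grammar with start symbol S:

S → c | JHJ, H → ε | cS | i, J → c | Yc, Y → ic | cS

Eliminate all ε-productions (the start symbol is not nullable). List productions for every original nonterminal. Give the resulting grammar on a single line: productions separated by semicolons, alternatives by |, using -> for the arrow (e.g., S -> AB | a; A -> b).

Nullable set: {H}.
S -> JHJ: H nullable, giving JHJ | JJ.
Drop H -> ε.
Unchanged (no nullable symbols): S -> c; H -> cS; H -> i; J -> Yc; J -> c; Y -> cS; Y -> ic.

S -> c | JJ | JHJ; H -> i | cS; J -> c | Yc; Y -> cS | ic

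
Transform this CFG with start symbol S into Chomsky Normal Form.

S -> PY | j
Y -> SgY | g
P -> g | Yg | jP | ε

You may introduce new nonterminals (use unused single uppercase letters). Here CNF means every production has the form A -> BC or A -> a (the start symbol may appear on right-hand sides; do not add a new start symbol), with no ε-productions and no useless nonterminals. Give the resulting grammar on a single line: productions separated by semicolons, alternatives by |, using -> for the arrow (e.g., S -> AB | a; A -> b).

Nullable: {P}; after ε-elimination: S -> Y | j | PY; P -> g | j | Yg | jP; Y -> g | SgY.
After unit-elimination: S -> g | j | PY | SgY; P -> g | j | Yg | jP; Y -> g | SgY.
TERM: introduce A -> g, B -> j and substitute in every rule of length ≥2.
BIN: S -> SAY becomes S -> SC, C -> AY; Y -> SAY becomes Y -> SD, D -> AY.

S -> g | j | PY | SC; A -> g; B -> j; C -> AY; D -> AY; P -> g | j | BP | YA; Y -> g | SD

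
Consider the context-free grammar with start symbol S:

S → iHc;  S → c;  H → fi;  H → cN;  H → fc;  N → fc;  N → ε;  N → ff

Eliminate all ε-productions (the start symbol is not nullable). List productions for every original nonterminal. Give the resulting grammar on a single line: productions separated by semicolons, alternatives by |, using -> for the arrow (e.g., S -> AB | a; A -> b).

Nullable set: {N}.
H -> cN: N nullable, giving c | cN.
Drop N -> ε.
Unchanged (no nullable symbols): S -> c; S -> iHc; H -> fc; H -> fi; N -> fc; N -> ff.

S -> c | iHc; H -> c | cN | fc | fi; N -> fc | ff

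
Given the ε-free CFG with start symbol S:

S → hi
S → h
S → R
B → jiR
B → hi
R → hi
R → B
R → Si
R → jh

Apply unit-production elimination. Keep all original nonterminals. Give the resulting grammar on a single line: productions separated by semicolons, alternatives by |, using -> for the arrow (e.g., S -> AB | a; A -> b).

S -> h | Si | hi | jh | jiR; B -> hi | jiR; R -> Si | hi | jh | jiR

Unit productions: R->B, S->R.
Unit pairs (A ⇒* B via units): (R,B), (S,B), (S,R).
S: inherits non-unit rules of {B, R, S} → Si | h | hi | jh | jiR.
B: inherits non-unit rules of {B} → hi | jiR.
R: inherits non-unit rules of {B, R} → Si | hi | jh | jiR.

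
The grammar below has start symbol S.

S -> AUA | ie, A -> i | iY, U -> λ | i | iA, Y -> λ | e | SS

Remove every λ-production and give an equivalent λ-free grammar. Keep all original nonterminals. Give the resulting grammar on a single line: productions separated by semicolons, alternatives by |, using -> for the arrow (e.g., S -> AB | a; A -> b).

S -> AA | ie | AUA; A -> i | iY; U -> i | iA; Y -> e | SS

Nullable set: {U, Y}.
S -> AUA: U nullable, giving AA | AUA.
A -> iY: Y nullable, giving i | iY.
Drop U -> λ.
Drop Y -> λ.
Unchanged (no nullable symbols): S -> ie; A -> i; U -> i; U -> iA; Y -> SS; Y -> e.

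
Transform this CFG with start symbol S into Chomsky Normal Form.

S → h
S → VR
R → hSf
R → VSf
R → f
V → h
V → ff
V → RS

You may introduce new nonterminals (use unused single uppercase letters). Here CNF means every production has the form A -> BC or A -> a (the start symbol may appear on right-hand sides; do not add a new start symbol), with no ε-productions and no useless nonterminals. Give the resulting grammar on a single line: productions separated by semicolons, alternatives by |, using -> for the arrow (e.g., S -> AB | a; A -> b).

S -> h | VR; A -> f; B -> h; C -> SA; D -> SA; R -> f | BC | VD; V -> h | AA | RS

No ε-productions.
No unit productions to eliminate.
TERM: introduce A -> f, B -> h and substitute in every rule of length ≥2.
BIN: R -> BSA becomes R -> BC, C -> SA; R -> VSA becomes R -> VD, D -> SA.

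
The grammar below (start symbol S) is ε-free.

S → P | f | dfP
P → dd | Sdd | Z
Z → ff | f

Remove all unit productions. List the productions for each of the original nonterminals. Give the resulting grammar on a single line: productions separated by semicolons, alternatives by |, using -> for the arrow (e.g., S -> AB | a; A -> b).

S -> f | dd | ff | Sdd | dfP; P -> f | dd | ff | Sdd; Z -> f | ff

Unit productions: P->Z, S->P.
Unit pairs (A ⇒* B via units): (P,Z), (S,P), (S,Z).
S: inherits non-unit rules of {P, S, Z} → Sdd | dd | dfP | f | ff.
P: inherits non-unit rules of {P, Z} → Sdd | dd | f | ff.
Z: inherits non-unit rules of {Z} → f | ff.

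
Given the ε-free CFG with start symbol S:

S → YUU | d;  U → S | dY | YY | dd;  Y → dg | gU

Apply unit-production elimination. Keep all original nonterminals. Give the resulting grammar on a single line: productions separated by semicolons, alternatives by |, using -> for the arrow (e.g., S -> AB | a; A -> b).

Unit productions: U->S.
Unit pairs (A ⇒* B via units): (U,S).
S: inherits non-unit rules of {S} → YUU | d.
U: inherits non-unit rules of {S, U} → YUU | YY | d | dY | dd.
Y: inherits non-unit rules of {Y} → dg | gU.

S -> d | YUU; U -> d | YY | dY | dd | YUU; Y -> dg | gU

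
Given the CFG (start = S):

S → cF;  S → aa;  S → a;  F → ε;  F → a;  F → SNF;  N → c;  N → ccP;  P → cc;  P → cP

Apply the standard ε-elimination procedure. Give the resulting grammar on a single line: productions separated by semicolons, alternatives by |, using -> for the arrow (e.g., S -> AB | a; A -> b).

Nullable set: {F}.
S -> cF: F nullable, giving c | cF.
Drop F -> ε.
F -> SNF: F nullable, giving SN | SNF.
Unchanged (no nullable symbols): S -> a; S -> aa; F -> a; N -> c; N -> ccP; P -> cP; P -> cc.

S -> a | c | aa | cF; F -> a | SN | SNF; N -> c | ccP; P -> cP | cc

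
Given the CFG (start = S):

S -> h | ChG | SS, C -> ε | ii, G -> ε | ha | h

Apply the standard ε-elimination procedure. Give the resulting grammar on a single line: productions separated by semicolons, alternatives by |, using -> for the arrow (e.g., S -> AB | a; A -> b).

Nullable set: {C, G}.
S -> ChG: C, G nullable, giving Ch | ChG | h | hG.
Drop C -> ε.
Drop G -> ε.
Unchanged (no nullable symbols): S -> SS; S -> h; C -> ii; G -> h; G -> ha.

S -> h | Ch | SS | hG | ChG; C -> ii; G -> h | ha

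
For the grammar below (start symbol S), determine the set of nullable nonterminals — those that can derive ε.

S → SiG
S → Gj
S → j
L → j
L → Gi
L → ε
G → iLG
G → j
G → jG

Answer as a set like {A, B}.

{L}

Directly nullable (have an ε-rule): {L}.
Not nullable: G, S — each has a terminal in every rule's right-hand side or depends on a non-nullable symbol.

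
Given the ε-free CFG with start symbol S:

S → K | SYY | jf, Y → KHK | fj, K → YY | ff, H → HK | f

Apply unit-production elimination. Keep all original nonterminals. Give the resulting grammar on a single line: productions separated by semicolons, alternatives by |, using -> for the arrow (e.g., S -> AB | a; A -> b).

Unit productions: S->K.
Unit pairs (A ⇒* B via units): (S,K).
S: inherits non-unit rules of {K, S} → SYY | YY | ff | jf.
H: inherits non-unit rules of {H} → HK | f.
K: inherits non-unit rules of {K} → YY | ff.
Y: inherits non-unit rules of {Y} → KHK | fj.

S -> YY | ff | jf | SYY; H -> f | HK; K -> YY | ff; Y -> fj | KHK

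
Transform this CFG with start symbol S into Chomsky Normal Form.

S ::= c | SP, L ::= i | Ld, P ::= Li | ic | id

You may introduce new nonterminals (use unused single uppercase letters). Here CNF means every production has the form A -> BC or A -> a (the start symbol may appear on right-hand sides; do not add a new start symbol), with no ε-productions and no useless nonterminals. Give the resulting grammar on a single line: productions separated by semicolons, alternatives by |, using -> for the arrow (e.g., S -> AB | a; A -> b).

No ε-productions.
No unit productions to eliminate.
TERM: introduce C -> c, A -> d, B -> i and substitute in every rule of length ≥2.

S -> c | SP; A -> d; B -> i; C -> c; L -> i | LA; P -> BA | BC | LB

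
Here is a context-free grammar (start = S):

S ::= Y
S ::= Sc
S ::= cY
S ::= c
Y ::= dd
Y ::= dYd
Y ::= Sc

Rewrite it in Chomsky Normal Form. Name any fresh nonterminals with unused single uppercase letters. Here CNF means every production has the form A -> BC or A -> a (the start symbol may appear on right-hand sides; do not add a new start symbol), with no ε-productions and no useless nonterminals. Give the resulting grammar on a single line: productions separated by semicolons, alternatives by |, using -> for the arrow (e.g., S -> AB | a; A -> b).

S -> c | AY | BB | BC | SA; A -> c; B -> d; C -> YB; D -> YB; Y -> BB | BD | SA

No ε-productions.
After unit-elimination: S -> c | Sc | cY | dd | dYd; Y -> Sc | dd | dYd.
TERM: introduce A -> c, B -> d and substitute in every rule of length ≥2.
BIN: S -> BYB becomes S -> BC, C -> YB; Y -> BYB becomes Y -> BD, D -> YB.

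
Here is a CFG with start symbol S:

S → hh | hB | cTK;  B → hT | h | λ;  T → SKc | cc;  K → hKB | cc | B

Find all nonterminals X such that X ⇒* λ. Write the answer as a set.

Directly nullable (have an ε-rule): {B}.
K is nullable via K -> B (every symbol on the right is already known nullable).
Not nullable: S, T — each has a terminal in every rule's right-hand side or depends on a non-nullable symbol.

{B, K}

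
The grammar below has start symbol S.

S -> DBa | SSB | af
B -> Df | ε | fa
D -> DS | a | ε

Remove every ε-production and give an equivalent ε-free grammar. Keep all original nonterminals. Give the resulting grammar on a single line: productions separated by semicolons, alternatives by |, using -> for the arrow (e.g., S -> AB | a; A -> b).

S -> a | Ba | Da | SS | af | DBa | SSB; B -> f | Df | fa; D -> S | a | DS

Nullable set: {B, D}.
S -> DBa: D, B nullable, giving Ba | DBa | Da | a.
S -> SSB: B nullable, giving SS | SSB.
Drop B -> ε.
B -> Df: D nullable, giving Df | f.
Drop D -> ε.
D -> DS: D nullable, giving DS | S.
Unchanged (no nullable symbols): S -> af; B -> fa; D -> a.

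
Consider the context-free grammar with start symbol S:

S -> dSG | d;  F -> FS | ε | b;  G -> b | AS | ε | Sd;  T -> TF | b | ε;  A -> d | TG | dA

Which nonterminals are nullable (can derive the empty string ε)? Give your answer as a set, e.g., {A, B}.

{A, F, G, T}

Directly nullable (have an ε-rule): {F, G, T}.
A is nullable via A -> TG (every symbol on the right is already known nullable).
Not nullable: S — each has a terminal in every rule's right-hand side or depends on a non-nullable symbol.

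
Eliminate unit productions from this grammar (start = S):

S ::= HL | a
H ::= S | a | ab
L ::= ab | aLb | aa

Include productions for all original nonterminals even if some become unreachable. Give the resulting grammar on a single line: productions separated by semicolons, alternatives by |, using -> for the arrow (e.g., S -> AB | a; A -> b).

Unit productions: H->S.
Unit pairs (A ⇒* B via units): (H,S).
S: inherits non-unit rules of {S} → HL | a.
H: inherits non-unit rules of {H, S} → HL | a | ab.
L: inherits non-unit rules of {L} → aLb | aa | ab.

S -> a | HL; H -> a | HL | ab; L -> aa | ab | aLb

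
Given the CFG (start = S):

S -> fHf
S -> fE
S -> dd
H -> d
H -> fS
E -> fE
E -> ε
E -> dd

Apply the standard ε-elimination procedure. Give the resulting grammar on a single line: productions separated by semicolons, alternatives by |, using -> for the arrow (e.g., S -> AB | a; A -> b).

Nullable set: {E}.
S -> fE: E nullable, giving f | fE.
Drop E -> ε.
E -> fE: E nullable, giving f | fE.
Unchanged (no nullable symbols): S -> dd; S -> fHf; E -> dd; H -> d; H -> fS.

S -> f | dd | fE | fHf; E -> f | dd | fE; H -> d | fS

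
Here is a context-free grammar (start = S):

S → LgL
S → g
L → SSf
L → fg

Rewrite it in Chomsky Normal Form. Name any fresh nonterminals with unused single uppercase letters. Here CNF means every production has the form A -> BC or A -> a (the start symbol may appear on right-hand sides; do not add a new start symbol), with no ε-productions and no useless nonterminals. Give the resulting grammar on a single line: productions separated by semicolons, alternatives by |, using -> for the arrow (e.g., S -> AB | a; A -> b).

No ε-productions.
No unit productions to eliminate.
TERM: introduce A -> f, B -> g and substitute in every rule of length ≥2.
BIN: L -> SSA becomes L -> SC, C -> SA; S -> LBL becomes S -> LD, D -> BL.

S -> g | LD; A -> f; B -> g; C -> SA; D -> BL; L -> AB | SC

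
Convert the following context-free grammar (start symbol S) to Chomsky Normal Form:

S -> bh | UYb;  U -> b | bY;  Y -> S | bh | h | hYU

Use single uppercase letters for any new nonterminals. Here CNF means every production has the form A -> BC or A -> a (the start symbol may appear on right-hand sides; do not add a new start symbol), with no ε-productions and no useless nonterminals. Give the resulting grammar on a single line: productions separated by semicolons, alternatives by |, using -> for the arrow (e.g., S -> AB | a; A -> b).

S -> AB | UC; A -> b; B -> h; C -> YA; D -> YU; E -> YA; U -> b | AY; Y -> h | AB | BD | UE

No ε-productions.
After unit-elimination: S -> bh | UYb; U -> b | bY; Y -> h | bh | UYb | hYU.
TERM: introduce A -> b, B -> h and substitute in every rule of length ≥2.
BIN: S -> UYA becomes S -> UC, C -> YA; Y -> BYU becomes Y -> BD, D -> YU; Y -> UYA becomes Y -> UE, E -> YA.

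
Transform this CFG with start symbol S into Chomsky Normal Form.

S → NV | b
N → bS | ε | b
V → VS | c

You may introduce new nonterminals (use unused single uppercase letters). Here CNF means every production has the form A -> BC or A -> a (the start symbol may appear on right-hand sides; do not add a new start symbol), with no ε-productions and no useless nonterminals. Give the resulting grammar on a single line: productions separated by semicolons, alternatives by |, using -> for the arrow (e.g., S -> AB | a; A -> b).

Nullable: {N}; after ε-elimination: S -> V | b | NV; N -> b | bS; V -> c | VS.
After unit-elimination: S -> b | c | NV | VS; N -> b | bS; V -> c | VS.
TERM: introduce A -> b and substitute in every rule of length ≥2.

S -> b | c | NV | VS; A -> b; N -> b | AS; V -> c | VS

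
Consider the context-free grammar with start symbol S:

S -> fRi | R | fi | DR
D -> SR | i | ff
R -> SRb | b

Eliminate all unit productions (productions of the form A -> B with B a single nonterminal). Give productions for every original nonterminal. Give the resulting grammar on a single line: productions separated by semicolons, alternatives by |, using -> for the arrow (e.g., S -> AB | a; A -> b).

Unit productions: S->R.
Unit pairs (A ⇒* B via units): (S,R).
S: inherits non-unit rules of {R, S} → DR | SRb | b | fRi | fi.
D: inherits non-unit rules of {D} → SR | ff | i.
R: inherits non-unit rules of {R} → SRb | b.

S -> b | DR | fi | SRb | fRi; D -> i | SR | ff; R -> b | SRb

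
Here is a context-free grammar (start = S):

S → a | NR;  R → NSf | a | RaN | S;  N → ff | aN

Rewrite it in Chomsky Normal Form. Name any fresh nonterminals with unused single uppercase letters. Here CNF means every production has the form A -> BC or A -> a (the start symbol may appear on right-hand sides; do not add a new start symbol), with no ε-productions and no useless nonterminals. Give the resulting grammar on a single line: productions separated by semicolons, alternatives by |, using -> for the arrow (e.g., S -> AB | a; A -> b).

S -> a | NR; A -> a; B -> f; C -> SB; D -> AN; N -> AN | BB; R -> a | NC | NR | RD

No ε-productions.
After unit-elimination: S -> a | NR; N -> aN | ff; R -> a | NR | NSf | RaN.
TERM: introduce A -> a, B -> f and substitute in every rule of length ≥2.
BIN: R -> NSB becomes R -> NC, C -> SB; R -> RAN becomes R -> RD, D -> AN.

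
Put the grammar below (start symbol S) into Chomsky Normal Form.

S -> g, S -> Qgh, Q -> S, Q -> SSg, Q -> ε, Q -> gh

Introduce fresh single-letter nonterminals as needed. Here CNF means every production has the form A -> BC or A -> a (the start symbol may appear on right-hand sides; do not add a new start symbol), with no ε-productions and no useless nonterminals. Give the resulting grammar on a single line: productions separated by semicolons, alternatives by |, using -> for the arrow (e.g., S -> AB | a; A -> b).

Nullable: {Q}; after ε-elimination: S -> g | gh | Qgh; Q -> S | gh | SSg.
After unit-elimination: S -> g | gh | Qgh; Q -> g | gh | Qgh | SSg.
TERM: introduce A -> g, B -> h and substitute in every rule of length ≥2.
BIN: Q -> QAB becomes Q -> QC, C -> AB; Q -> SSA becomes Q -> SD, D -> SA; S -> QAB becomes S -> QE, E -> AB.

S -> g | AB | QE; A -> g; B -> h; C -> AB; D -> SA; E -> AB; Q -> g | AB | QC | SD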